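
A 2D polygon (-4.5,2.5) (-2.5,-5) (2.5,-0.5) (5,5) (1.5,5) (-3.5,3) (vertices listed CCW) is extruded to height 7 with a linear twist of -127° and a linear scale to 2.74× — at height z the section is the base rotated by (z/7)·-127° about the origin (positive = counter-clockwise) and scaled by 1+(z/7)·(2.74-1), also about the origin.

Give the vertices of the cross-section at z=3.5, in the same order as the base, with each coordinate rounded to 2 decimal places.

Cross-section at z=3.5: (0.43,9.62) (-10.45,0.01) (1.25,-4.60) (12.54,-4.20) (9.62,1.66) (2.10,8.36)

t = z/height = 3.5/7 = 0.5
s = 1 + (scale-1)·z/height = 1 + (2.74-1)·3.5/7 = 1.870000
θ = twist·z/height = -127°·3.5/7 = -63.5000° = -1.108284 rad
cos θ = 0.446198, sin θ = -0.894934 (intermediates below are computed at full precision and shown rounded to 5 d.p.)
v1: (-4.5,2.5) → rotate → (0.22945,5.14270) → ×s → (0.42906,9.61685) → (0.43,9.62)
v2: (-2.5,-5) → rotate → (-5.59017,0.00635) → ×s → (-10.45361,0.01187) → (-10.45,0.01)
v3: (2.5,-0.5) → rotate → (0.66803,-2.46043) → ×s → (1.24921,-4.60101) → (1.25,-4.60)
v4: (5,5) → rotate → (6.70566,-2.24368) → ×s → (12.53959,-4.19569) → (12.54,-4.20)
v5: (1.5,5) → rotate → (5.14397,0.88859) → ×s → (9.61922,1.66166) → (9.62,1.66)
v6: (-3.5,3) → rotate → (1.12311,4.47086) → ×s → (2.10022,8.36052) → (2.10,8.36)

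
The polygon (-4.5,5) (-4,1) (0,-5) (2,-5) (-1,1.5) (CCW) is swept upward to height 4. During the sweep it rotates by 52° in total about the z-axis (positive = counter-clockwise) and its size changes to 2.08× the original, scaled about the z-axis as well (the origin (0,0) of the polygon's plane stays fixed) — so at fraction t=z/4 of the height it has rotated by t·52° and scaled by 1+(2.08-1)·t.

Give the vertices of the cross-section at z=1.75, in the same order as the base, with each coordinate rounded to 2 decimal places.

t = z/height = 1.75/4 = 0.4375
s = 1 + (scale-1)·z/height = 1 + (2.08-1)·1.75/4 = 1.472500
θ = twist·z/height = 52°·1.75/4 = 22.7500° = 0.397062 rad
cos θ = 0.922201, sin θ = 0.386711 (intermediates below are computed at full precision and shown rounded to 5 d.p.)
v1: (-4.5,5) → rotate → (-6.08346,2.87081) → ×s → (-8.95789,4.22726) → (-8.96,4.23)
v2: (-4,1) → rotate → (-4.07551,-0.62464) → ×s → (-6.00120,-0.91979) → (-6.00,-0.92)
v3: (0,-5) → rotate → (1.93355,-4.61100) → ×s → (2.84716,-6.78970) → (2.85,-6.79)
v4: (2,-5) → rotate → (3.77796,-3.83758) → ×s → (5.56304,-5.65084) → (5.56,-5.65)
v5: (-1,1.5) → rotate → (-1.50227,0.99659) → ×s → (-2.21209,1.46748) → (-2.21,1.47)

Cross-section at z=1.75: (-8.96,4.23) (-6.00,-0.92) (2.85,-6.79) (5.56,-5.65) (-2.21,1.47)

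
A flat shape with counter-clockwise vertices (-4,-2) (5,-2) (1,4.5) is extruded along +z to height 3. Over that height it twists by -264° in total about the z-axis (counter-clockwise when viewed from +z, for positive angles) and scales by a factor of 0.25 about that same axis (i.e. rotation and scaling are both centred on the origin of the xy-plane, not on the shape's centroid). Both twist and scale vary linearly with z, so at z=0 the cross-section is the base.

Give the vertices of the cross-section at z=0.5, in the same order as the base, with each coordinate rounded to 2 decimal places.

t = z/height = 0.5/3 = 0.166667
s = 1 + (scale-1)·z/height = 1 + (0.25-1)·0.5/3 = 0.875000
θ = twist·z/height = -264°·0.5/3 = -44.0000° = -0.767945 rad
cos θ = 0.719340, sin θ = -0.694658 (intermediates below are computed at full precision and shown rounded to 5 d.p.)
v1: (-4,-2) → rotate → (-4.26668,1.33995) → ×s → (-3.73334,1.17246) → (-3.73,1.17)
v2: (5,-2) → rotate → (2.20738,-4.91197) → ×s → (1.93146,-4.29798) → (1.93,-4.30)
v3: (1,4.5) → rotate → (3.84530,2.54237) → ×s → (3.36464,2.22457) → (3.36,2.22)

Cross-section at z=0.5: (-3.73,1.17) (1.93,-4.30) (3.36,2.22)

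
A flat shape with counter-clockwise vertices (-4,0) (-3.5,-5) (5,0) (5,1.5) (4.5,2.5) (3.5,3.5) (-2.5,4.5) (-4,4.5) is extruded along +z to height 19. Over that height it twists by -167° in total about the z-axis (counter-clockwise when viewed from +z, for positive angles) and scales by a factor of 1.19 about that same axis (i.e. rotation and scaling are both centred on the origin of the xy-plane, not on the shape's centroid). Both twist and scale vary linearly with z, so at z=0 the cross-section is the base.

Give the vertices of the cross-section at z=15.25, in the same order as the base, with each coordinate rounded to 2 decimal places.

Cross-section at z=15.25: (3.20,3.31) (-1.34,6.91) (-4.01,-4.14) (-2.76,-5.34) (-1.53,-5.73) (0.10,-5.70) (5.73,-1.53) (6.93,-0.29)

t = z/height = 15.25/19 = 0.802632
s = 1 + (scale-1)·z/height = 1 + (1.19-1)·15.25/19 = 1.152500
θ = twist·z/height = -167°·15.25/19 = -134.0395° = -2.339430 rad
cos θ = -0.695154, sin θ = -0.718861 (intermediates below are computed at full precision and shown rounded to 5 d.p.)
v1: (-4,0) → rotate → (2.78062,2.87544) → ×s → (3.20466,3.31395) → (3.20,3.31)
v2: (-3.5,-5) → rotate → (-1.16127,5.99178) → ×s → (-1.33836,6.90553) → (-1.34,6.91)
v3: (5,0) → rotate → (-3.47577,-3.59431) → ×s → (-4.00582,-4.14244) → (-4.01,-4.14)
v4: (5,1.5) → rotate → (-2.39748,-4.63704) → ×s → (-2.76309,-5.34418) → (-2.76,-5.34)
v5: (4.5,2.5) → rotate → (-1.33104,-4.97276) → ×s → (-1.53402,-5.73110) → (-1.53,-5.73)
v6: (3.5,3.5) → rotate → (0.08298,-4.94905) → ×s → (0.09563,-5.70378) → (0.10,-5.70)
v7: (-2.5,4.5) → rotate → (4.97276,-1.33104) → ×s → (5.73110,-1.53402) → (5.73,-1.53)
v8: (-4,4.5) → rotate → (6.01549,-0.25275) → ×s → (6.93285,-0.29129) → (6.93,-0.29)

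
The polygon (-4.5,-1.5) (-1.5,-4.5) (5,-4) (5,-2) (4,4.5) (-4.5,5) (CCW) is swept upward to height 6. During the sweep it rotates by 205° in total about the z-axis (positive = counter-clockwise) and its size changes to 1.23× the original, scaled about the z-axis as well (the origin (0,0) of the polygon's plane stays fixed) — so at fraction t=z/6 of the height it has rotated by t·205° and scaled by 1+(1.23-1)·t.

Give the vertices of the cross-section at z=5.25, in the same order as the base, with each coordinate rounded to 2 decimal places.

t = z/height = 5.25/6 = 0.875
s = 1 + (scale-1)·z/height = 1 + (1.23-1)·5.25/6 = 1.201250
θ = twist·z/height = 205°·5.25/6 = 179.3750° = 3.130684 rad
cos θ = -0.999941, sin θ = 0.010908 (intermediates below are computed at full precision and shown rounded to 5 d.p.)
v1: (-4.5,-1.5) → rotate → (4.51609,1.45082) → ×s → (5.42496,1.74280) → (5.42,1.74)
v2: (-1.5,-4.5) → rotate → (1.54900,4.48337) → ×s → (1.86073,5.38565) → (1.86,5.39)
v3: (5,-4) → rotate → (-4.95607,4.05430) → ×s → (-5.95348,4.87023) → (-5.95,4.87)
v4: (5,-2) → rotate → (-4.97789,2.05442) → ×s → (-5.97969,2.46787) → (-5.98,2.47)
v5: (4,4.5) → rotate → (-4.04885,-4.45610) → ×s → (-4.86368,-5.35289) → (-4.86,-5.35)
v6: (-4.5,5) → rotate → (4.44519,-5.04879) → ×s → (5.33979,-6.06486) → (5.34,-6.06)

Cross-section at z=5.25: (5.42,1.74) (1.86,5.39) (-5.95,4.87) (-5.98,2.47) (-4.86,-5.35) (5.34,-6.06)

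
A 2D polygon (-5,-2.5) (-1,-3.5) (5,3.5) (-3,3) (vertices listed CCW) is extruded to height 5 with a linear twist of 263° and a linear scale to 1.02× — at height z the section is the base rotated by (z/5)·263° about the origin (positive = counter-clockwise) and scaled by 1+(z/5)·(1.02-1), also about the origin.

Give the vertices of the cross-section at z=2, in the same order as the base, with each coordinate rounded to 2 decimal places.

t = z/height = 2/5 = 0.4
s = 1 + (scale-1)·z/height = 1 + (1.02-1)·2/5 = 1.008000
θ = twist·z/height = 263°·2/5 = 105.2000° = 1.836086 rad
cos θ = -0.262189, sin θ = 0.965016 (intermediates below are computed at full precision and shown rounded to 5 d.p.)
v1: (-5,-2.5) → rotate → (3.72349,-4.16961) → ×s → (3.75328,-4.20297) → (3.75,-4.20)
v2: (-1,-3.5) → rotate → (3.63975,-0.04735) → ×s → (3.66886,-0.04773) → (3.67,-0.05)
v3: (5,3.5) → rotate → (-4.68850,3.90742) → ×s → (-4.72601,3.93868) → (-4.73,3.94)
v4: (-3,3) → rotate → (-2.10848,-3.68162) → ×s → (-2.12535,-3.71107) → (-2.13,-3.71)

Cross-section at z=2: (3.75,-4.20) (3.67,-0.05) (-4.73,3.94) (-2.13,-3.71)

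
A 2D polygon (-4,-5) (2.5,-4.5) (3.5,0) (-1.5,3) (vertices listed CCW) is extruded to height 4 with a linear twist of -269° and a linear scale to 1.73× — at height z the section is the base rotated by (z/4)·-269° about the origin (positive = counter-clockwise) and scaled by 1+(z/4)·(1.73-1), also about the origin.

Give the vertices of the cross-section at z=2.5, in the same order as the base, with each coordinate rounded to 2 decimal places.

Cross-section at z=2.5: (4.20,8.32) (-4.91,5.66) (-4.99,-1.05) (3.04,-3.83)

t = z/height = 2.5/4 = 0.625
s = 1 + (scale-1)·z/height = 1 + (1.73-1)·2.5/4 = 1.456250
θ = twist·z/height = -269°·2.5/4 = -168.1250° = -2.934335 rad
cos θ = -0.978599, sin θ = -0.205777 (intermediates below are computed at full precision and shown rounded to 5 d.p.)
v1: (-4,-5) → rotate → (2.88551,5.71610) → ×s → (4.20202,8.32408) → (4.20,8.32)
v2: (2.5,-4.5) → rotate → (-3.37249,3.88925) → ×s → (-4.91120,5.66372) → (-4.91,5.66)
v3: (3.5,0) → rotate → (-3.42510,-0.72022) → ×s → (-4.98780,-1.04882) → (-4.99,-1.05)
v4: (-1.5,3) → rotate → (2.08523,-2.62713) → ×s → (3.03662,-3.82576) → (3.04,-3.83)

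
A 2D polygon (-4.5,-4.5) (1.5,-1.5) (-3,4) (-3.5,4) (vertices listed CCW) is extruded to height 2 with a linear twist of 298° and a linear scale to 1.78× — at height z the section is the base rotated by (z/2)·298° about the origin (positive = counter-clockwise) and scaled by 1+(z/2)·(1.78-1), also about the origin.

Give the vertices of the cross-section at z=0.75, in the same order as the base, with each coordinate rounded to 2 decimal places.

Cross-section at z=0.75: (7.56,-3.25) (1.08,2.52) (-3.37,-5.52) (-3.13,-6.12)

t = z/height = 0.75/2 = 0.375
s = 1 + (scale-1)·z/height = 1 + (1.78-1)·0.75/2 = 1.292500
θ = twist·z/height = 298°·0.75/2 = 111.7500° = 1.950405 rad
cos θ = -0.370557, sin θ = 0.928810 (intermediates below are computed at full precision and shown rounded to 5 d.p.)
v1: (-4.5,-4.5) → rotate → (5.84715,-2.51213) → ×s → (7.55744,-3.24693) → (7.56,-3.25)
v2: (1.5,-1.5) → rotate → (0.83738,1.94905) → ×s → (1.08231,2.51915) → (1.08,2.52)
v3: (-3,4) → rotate → (-2.60357,-4.26866) → ×s → (-3.36511,-5.51724) → (-3.37,-5.52)
v4: (-3.5,4) → rotate → (-2.41829,-4.73306) → ×s → (-3.12564,-6.11748) → (-3.13,-6.12)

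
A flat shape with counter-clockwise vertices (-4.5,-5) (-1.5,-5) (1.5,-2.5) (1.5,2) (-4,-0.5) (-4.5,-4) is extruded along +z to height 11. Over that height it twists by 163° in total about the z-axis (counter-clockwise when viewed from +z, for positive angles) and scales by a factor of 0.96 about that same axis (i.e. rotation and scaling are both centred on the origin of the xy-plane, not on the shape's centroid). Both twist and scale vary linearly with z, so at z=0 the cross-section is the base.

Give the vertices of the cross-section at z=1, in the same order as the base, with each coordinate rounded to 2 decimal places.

t = z/height = 1/11 = 0.0909091
s = 1 + (scale-1)·z/height = 1 + (0.96-1)·1/11 = 0.996364
θ = twist·z/height = 163°·1/11 = 14.8182° = 0.258626 rad
cos θ = 0.966742, sin θ = 0.255753 (intermediates below are computed at full precision and shown rounded to 5 d.p.)
v1: (-4.5,-5) → rotate → (-3.07158,-5.98460) → ×s → (-3.06041,-5.96284) → (-3.06,-5.96)
v2: (-1.5,-5) → rotate → (-0.17135,-5.21734) → ×s → (-0.17073,-5.19837) → (-0.17,-5.20)
v3: (1.5,-2.5) → rotate → (2.08949,-2.03323) → ×s → (2.08190,-2.02583) → (2.08,-2.03)
v4: (1.5,2) → rotate → (0.93861,2.31711) → ×s → (0.93520,2.30869) → (0.94,2.31)
v5: (-4,-0.5) → rotate → (-3.73909,-1.50638) → ×s → (-3.72550,-1.50090) → (-3.73,-1.50)
v6: (-4.5,-4) → rotate → (-3.32733,-5.01786) → ×s → (-3.31523,-4.99961) → (-3.32,-5.00)

Cross-section at z=1: (-3.06,-5.96) (-0.17,-5.20) (2.08,-2.03) (0.94,2.31) (-3.73,-1.50) (-3.32,-5.00)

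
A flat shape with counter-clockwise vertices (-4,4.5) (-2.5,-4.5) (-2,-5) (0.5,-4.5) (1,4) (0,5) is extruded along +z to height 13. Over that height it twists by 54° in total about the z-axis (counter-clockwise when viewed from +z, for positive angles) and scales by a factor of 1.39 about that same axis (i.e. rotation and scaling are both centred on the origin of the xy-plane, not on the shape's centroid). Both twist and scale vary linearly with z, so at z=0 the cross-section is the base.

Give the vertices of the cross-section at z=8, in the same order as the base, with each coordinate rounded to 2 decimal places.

t = z/height = 8/13 = 0.615385
s = 1 + (scale-1)·z/height = 1 + (1.39-1)·8/13 = 1.240000
θ = twist·z/height = 54°·8/13 = 33.2308° = 0.579986 rad
cos θ = 0.836470, sin θ = 0.548013 (intermediates below are computed at full precision and shown rounded to 5 d.p.)
v1: (-4,4.5) → rotate → (-5.81194,1.57207) → ×s → (-7.20680,1.94936) → (-7.21,1.95)
v2: (-2.5,-4.5) → rotate → (0.37488,-5.13415) → ×s → (0.46485,-6.36634) → (0.46,-6.37)
v3: (-2,-5) → rotate → (1.06712,-5.27838) → ×s → (1.32323,-6.54519) → (1.32,-6.55)
v4: (0.5,-4.5) → rotate → (2.88429,-3.49011) → ×s → (3.57652,-4.32774) → (3.58,-4.33)
v5: (1,4) → rotate → (-1.35558,3.89389) → ×s → (-1.68092,4.82843) → (-1.68,4.83)
v6: (0,5) → rotate → (-2.74006,4.18235) → ×s → (-3.39768,5.18611) → (-3.40,5.19)

Cross-section at z=8: (-7.21,1.95) (0.46,-6.37) (1.32,-6.55) (3.58,-4.33) (-1.68,4.83) (-3.40,5.19)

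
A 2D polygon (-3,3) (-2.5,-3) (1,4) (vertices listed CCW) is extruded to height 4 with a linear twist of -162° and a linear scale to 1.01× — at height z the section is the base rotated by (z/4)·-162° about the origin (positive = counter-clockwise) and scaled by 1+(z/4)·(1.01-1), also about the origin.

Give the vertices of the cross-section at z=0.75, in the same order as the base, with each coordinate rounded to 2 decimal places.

Cross-section at z=0.75: (-1.07,4.11) (-3.68,-1.33) (2.89,2.95)

t = z/height = 0.75/4 = 0.1875
s = 1 + (scale-1)·z/height = 1 + (1.01-1)·0.75/4 = 1.001875
θ = twist·z/height = -162°·0.75/4 = -30.3750° = -0.530144 rad
cos θ = 0.862734, sin θ = -0.505657 (intermediates below are computed at full precision and shown rounded to 5 d.p.)
v1: (-3,3) → rotate → (-1.07123,4.10518) → ×s → (-1.07324,4.11287) → (-1.07,4.11)
v2: (-2.5,-3) → rotate → (-3.67381,-1.32406) → ×s → (-3.68070,-1.32654) → (-3.68,-1.33)
v3: (1,4) → rotate → (2.88536,2.94528) → ×s → (2.89077,2.95080) → (2.89,2.95)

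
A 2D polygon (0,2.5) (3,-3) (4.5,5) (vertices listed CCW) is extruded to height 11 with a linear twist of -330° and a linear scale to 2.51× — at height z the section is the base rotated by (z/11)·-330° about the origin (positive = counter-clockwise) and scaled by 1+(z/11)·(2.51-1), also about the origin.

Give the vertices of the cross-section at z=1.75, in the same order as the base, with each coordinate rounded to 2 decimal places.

Cross-section at z=1.75: (2.46,1.89) (-0.69,-5.22) (8.32,-0.65)

t = z/height = 1.75/11 = 0.159091
s = 1 + (scale-1)·z/height = 1 + (2.51-1)·1.75/11 = 1.240227
θ = twist·z/height = -330°·1.75/11 = -52.5000° = -0.916298 rad
cos θ = 0.608761, sin θ = -0.793353 (intermediates below are computed at full precision and shown rounded to 5 d.p.)
v1: (0,2.5) → rotate → (1.98338,1.52190) → ×s → (2.45985,1.88751) → (2.46,1.89)
v2: (3,-3) → rotate → (-0.55378,-4.20634) → ×s → (-0.68681,-5.21682) → (-0.69,-5.22)
v3: (4.5,5) → rotate → (6.70619,-0.52628) → ×s → (8.31720,-0.65271) → (8.32,-0.65)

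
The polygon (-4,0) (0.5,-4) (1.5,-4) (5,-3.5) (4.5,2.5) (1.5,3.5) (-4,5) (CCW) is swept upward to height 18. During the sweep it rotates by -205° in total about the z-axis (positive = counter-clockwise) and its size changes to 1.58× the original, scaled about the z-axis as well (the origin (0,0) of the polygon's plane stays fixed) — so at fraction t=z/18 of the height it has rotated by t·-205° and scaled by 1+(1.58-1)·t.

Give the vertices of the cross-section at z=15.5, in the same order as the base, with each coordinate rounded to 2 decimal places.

Cross-section at z=15.5: (5.99,0.36) (-1.11,5.94) (-2.61,5.85) (-7.80,4.78) (-6.51,-4.15) (-1.93,-5.37) (6.44,-7.12)

t = z/height = 15.5/18 = 0.861111
s = 1 + (scale-1)·z/height = 1 + (1.58-1)·15.5/18 = 1.499444
θ = twist·z/height = -205°·15.5/18 = -176.5278° = -3.080991 rad
cos θ = -0.998164, sin θ = -0.060565 (intermediates below are computed at full precision and shown rounded to 5 d.p.)
v1: (-4,0) → rotate → (3.99266,0.24226) → ×s → (5.98677,0.36325) → (5.99,0.36)
v2: (0.5,-4) → rotate → (-0.74134,3.96237) → ×s → (-1.11160,5.94136) → (-1.11,5.94)
v3: (1.5,-4) → rotate → (-1.73950,3.90181) → ×s → (-2.60829,5.85055) → (-2.61,5.85)
v4: (5,-3.5) → rotate → (-5.20280,3.19075) → ×s → (-7.80131,4.78436) → (-7.80,4.78)
v5: (4.5,2.5) → rotate → (-4.34033,-2.76795) → ×s → (-6.50808,-4.15039) → (-6.51,-4.15)
v6: (1.5,3.5) → rotate → (-1.28527,-3.58442) → ×s → (-1.92719,-5.37464) → (-1.93,-5.37)
v7: (-4,5) → rotate → (4.29548,-4.74856) → ×s → (6.44083,-7.12021) → (6.44,-7.12)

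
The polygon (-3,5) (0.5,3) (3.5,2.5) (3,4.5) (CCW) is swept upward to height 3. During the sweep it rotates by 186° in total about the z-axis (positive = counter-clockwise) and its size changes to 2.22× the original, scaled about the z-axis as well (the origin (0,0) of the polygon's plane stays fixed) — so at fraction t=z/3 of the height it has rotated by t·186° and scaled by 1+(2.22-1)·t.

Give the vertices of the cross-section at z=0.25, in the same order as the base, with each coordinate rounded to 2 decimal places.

Cross-section at z=0.25: (-4.66,4.42) (-0.35,3.33) (2.98,3.68) (1.86,5.66)

t = z/height = 0.25/3 = 0.0833333
s = 1 + (scale-1)·z/height = 1 + (2.22-1)·0.25/3 = 1.101667
θ = twist·z/height = 186°·0.25/3 = 15.5000° = 0.270526 rad
cos θ = 0.963630, sin θ = 0.267238 (intermediates below are computed at full precision and shown rounded to 5 d.p.)
v1: (-3,5) → rotate → (-4.22708,4.01644) → ×s → (-4.65684,4.42477) → (-4.66,4.42)
v2: (0.5,3) → rotate → (-0.31990,3.02451) → ×s → (-0.35242,3.33200) → (-0.35,3.33)
v3: (3.5,2.5) → rotate → (2.70461,3.34441) → ×s → (2.97958,3.68443) → (2.98,3.68)
v4: (3,4.5) → rotate → (1.68832,5.13805) → ×s → (1.85996,5.66042) → (1.86,5.66)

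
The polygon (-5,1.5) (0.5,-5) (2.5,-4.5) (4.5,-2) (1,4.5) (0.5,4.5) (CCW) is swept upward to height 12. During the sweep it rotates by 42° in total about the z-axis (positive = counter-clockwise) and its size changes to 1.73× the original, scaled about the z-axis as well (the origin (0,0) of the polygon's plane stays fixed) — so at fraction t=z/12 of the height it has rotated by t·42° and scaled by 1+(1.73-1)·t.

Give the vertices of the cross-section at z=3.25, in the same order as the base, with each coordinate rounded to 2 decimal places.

Cross-section at z=3.25: (-6.23,0.58) (1.77,-5.75) (4.00,-4.69) (5.76,-1.29) (0.11,5.52) (-0.48,5.40)

t = z/height = 3.25/12 = 0.270833
s = 1 + (scale-1)·z/height = 1 + (1.73-1)·3.25/12 = 1.197708
θ = twist·z/height = 42°·3.25/12 = 11.3750° = 0.198531 rad
cos θ = 0.980357, sin θ = 0.197230 (intermediates below are computed at full precision and shown rounded to 5 d.p.)
v1: (-5,1.5) → rotate → (-5.19763,0.48439) → ×s → (-6.22525,0.58016) → (-6.23,0.58)
v2: (0.5,-5) → rotate → (1.47633,-4.80317) → ×s → (1.76821,-5.75280) → (1.77,-5.75)
v3: (2.5,-4.5) → rotate → (3.33843,-3.91853) → ×s → (3.99846,-4.69326) → (4.00,-4.69)
v4: (4.5,-2) → rotate → (4.80607,-1.07318) → ×s → (5.75627,-1.28536) → (5.76,-1.29)
v5: (1,4.5) → rotate → (0.09282,4.60884) → ×s → (0.11118,5.52004) → (0.11,5.52)
v6: (0.5,4.5) → rotate → (-0.39735,4.51022) → ×s → (-0.47591,5.40193) → (-0.48,5.40)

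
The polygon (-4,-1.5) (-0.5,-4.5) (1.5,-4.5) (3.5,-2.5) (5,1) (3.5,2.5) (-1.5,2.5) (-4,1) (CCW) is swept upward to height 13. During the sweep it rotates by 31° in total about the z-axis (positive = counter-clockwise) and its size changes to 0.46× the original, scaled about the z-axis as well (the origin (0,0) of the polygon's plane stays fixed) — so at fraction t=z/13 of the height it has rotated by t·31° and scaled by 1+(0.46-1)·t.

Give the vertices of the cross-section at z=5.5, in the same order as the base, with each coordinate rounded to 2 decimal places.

t = z/height = 5.5/13 = 0.423077
s = 1 + (scale-1)·z/height = 1 + (0.46-1)·5.5/13 = 0.771538
θ = twist·z/height = 31°·5.5/13 = 13.1154° = 0.228907 rad
cos θ = 0.973915, sin θ = 0.226913 (intermediates below are computed at full precision and shown rounded to 5 d.p.)
v1: (-4,-1.5) → rotate → (-3.55529,-2.36852) → ×s → (-2.74304,-1.82741) → (-2.74,-1.83)
v2: (-0.5,-4.5) → rotate → (0.53415,-4.49607) → ×s → (0.41212,-3.46889) → (0.41,-3.47)
v3: (1.5,-4.5) → rotate → (2.48198,-4.04225) → ×s → (1.91494,-3.11875) → (1.91,-3.12)
v4: (3.5,-2.5) → rotate → (3.97598,-1.64059) → ×s → (3.06763,-1.26578) → (3.07,-1.27)
v5: (5,1) → rotate → (4.64266,2.10848) → ×s → (3.58199,1.62677) → (3.58,1.63)
v6: (3.5,2.5) → rotate → (2.84142,3.22898) → ×s → (2.19227,2.49128) → (2.19,2.49)
v7: (-1.5,2.5) → rotate → (-2.02815,2.09442) → ×s → (-1.56480,1.61592) → (-1.56,1.62)
v8: (-4,1) → rotate → (-4.12257,0.06626) → ×s → (-3.18072,0.05113) → (-3.18,0.05)

Cross-section at z=5.5: (-2.74,-1.83) (0.41,-3.47) (1.91,-3.12) (3.07,-1.27) (3.58,1.63) (2.19,2.49) (-1.56,1.62) (-3.18,0.05)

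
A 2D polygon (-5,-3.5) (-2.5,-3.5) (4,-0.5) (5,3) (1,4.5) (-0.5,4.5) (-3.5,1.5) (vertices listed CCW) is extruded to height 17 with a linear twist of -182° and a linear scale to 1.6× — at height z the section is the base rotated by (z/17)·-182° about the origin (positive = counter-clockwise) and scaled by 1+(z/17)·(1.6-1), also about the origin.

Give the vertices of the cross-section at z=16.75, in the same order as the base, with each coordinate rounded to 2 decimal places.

Cross-section at z=16.75: (7.89,5.66) (3.91,5.62) (-6.37,0.72) (-7.90,-4.87) (-1.51,-7.18) (0.88,-7.15) (5.60,-2.32)

t = z/height = 16.75/17 = 0.985294
s = 1 + (scale-1)·z/height = 1 + (1.6-1)·16.75/17 = 1.591176
θ = twist·z/height = -182°·16.75/17 = -179.3235° = -3.129786 rad
cos θ = -0.999930, sin θ = -0.011806 (intermediates below are computed at full precision and shown rounded to 5 d.p.)
v1: (-5,-3.5) → rotate → (4.95833,3.55879) → ×s → (7.88958,5.66266) → (7.89,5.66)
v2: (-2.5,-3.5) → rotate → (2.45850,3.52927) → ×s → (3.91191,5.61569) → (3.91,5.62)
v3: (4,-0.5) → rotate → (-4.00562,0.45274) → ×s → (-6.37366,0.72039) → (-6.37,0.72)
v4: (5,3) → rotate → (-4.96423,-3.05882) → ×s → (-7.89897,-4.86713) → (-7.90,-4.87)
v5: (1,4.5) → rotate → (-0.94680,-4.51149) → ×s → (-1.50653,-7.17858) → (-1.51,-7.18)
v6: (-0.5,4.5) → rotate → (0.55309,-4.49378) → ×s → (0.88007,-7.15040) → (0.88,-7.15)
v7: (-3.5,1.5) → rotate → (3.51747,-1.45857) → ×s → (5.59691,-2.32085) → (5.60,-2.32)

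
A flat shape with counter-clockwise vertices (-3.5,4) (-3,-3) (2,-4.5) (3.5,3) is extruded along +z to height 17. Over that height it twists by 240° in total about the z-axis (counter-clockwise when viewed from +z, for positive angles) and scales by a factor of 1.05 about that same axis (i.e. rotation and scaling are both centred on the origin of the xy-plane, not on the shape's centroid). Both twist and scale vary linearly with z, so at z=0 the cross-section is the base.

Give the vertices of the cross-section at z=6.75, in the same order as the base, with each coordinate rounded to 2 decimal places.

t = z/height = 6.75/17 = 0.397059
s = 1 + (scale-1)·z/height = 1 + (1.05-1)·6.75/17 = 1.019853
θ = twist·z/height = 240°·6.75/17 = 95.2941° = 1.663196 rad
cos θ = -0.092268, sin θ = 0.995734 (intermediates below are computed at full precision and shown rounded to 5 d.p.)
v1: (-3.5,4) → rotate → (-3.66000,-3.85414) → ×s → (-3.73266,-3.93066) → (-3.73,-3.93)
v2: (-3,-3) → rotate → (3.26401,-2.71040) → ×s → (3.32881,-2.76421) → (3.33,-2.76)
v3: (2,-4.5) → rotate → (4.29627,2.40668) → ×s → (4.38156,2.45446) → (4.38,2.45)
v4: (3.5,3) → rotate → (-3.31014,3.20826) → ×s → (-3.37586,3.27196) → (-3.38,3.27)

Cross-section at z=6.75: (-3.73,-3.93) (3.33,-2.76) (4.38,2.45) (-3.38,3.27)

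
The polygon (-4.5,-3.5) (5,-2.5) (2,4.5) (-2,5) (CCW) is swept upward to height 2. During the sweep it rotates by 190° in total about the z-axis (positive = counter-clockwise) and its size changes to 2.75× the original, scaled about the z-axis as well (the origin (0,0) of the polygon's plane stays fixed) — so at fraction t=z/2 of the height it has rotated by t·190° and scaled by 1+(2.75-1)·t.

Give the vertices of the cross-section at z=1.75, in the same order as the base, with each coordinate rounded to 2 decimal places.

Cross-section at z=1.75: (13.17,5.90) (-10.79,9.15) (-7.62,-9.86) (1.91,-13.50)

t = z/height = 1.75/2 = 0.875
s = 1 + (scale-1)·z/height = 1 + (2.75-1)·1.75/2 = 2.531250
θ = twist·z/height = 190°·1.75/2 = 166.2500° = 2.901610 rad
cos θ = -0.971342, sin θ = 0.237686 (intermediates below are computed at full precision and shown rounded to 5 d.p.)
v1: (-4.5,-3.5) → rotate → (5.20294,2.33011) → ×s → (13.16994,5.89809) → (13.17,5.90)
v2: (5,-2.5) → rotate → (-4.26250,3.61678) → ×s → (-10.78944,9.15499) → (-10.79,9.15)
v3: (2,4.5) → rotate → (-3.01227,-3.89567) → ×s → (-7.62481,-9.86091) → (-7.62,-9.86)
v4: (-2,5) → rotate → (0.75425,-5.33208) → ×s → (1.90921,-13.49683) → (1.91,-13.50)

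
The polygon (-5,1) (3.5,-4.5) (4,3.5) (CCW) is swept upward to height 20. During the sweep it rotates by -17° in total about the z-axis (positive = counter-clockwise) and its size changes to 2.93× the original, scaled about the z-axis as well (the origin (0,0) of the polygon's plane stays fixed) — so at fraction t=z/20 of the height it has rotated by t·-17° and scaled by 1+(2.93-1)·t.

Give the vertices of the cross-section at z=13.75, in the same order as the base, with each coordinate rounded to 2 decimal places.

t = z/height = 13.75/20 = 0.6875
s = 1 + (scale-1)·z/height = 1 + (2.93-1)·13.75/20 = 2.326875
θ = twist·z/height = -17°·13.75/20 = -11.6875° = -0.203985 rad
cos θ = 0.979267, sin θ = -0.202574 (intermediates below are computed at full precision and shown rounded to 5 d.p.)
v1: (-5,1) → rotate → (-4.69376,1.99214) → ×s → (-10.92180,4.63545) → (-10.92,4.64)
v2: (3.5,-4.5) → rotate → (2.51585,-5.11571) → ×s → (5.85408,-11.90362) → (5.85,-11.90)
v3: (4,3.5) → rotate → (4.62608,2.61714) → ×s → (10.76430,6.08976) → (10.76,6.09)

Cross-section at z=13.75: (-10.92,4.64) (5.85,-11.90) (10.76,6.09)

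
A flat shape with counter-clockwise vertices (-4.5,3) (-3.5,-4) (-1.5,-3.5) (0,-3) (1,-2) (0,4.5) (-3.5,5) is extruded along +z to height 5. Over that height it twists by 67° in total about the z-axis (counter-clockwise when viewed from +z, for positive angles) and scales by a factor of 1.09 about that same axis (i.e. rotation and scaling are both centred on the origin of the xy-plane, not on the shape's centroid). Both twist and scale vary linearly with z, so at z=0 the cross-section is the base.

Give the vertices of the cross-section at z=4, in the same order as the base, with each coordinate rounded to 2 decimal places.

Cross-section at z=4: (-5.45,-1.97) (1.22,-5.56) (2.07,-3.52) (2.59,-1.91) (2.36,-0.41) (-3.88,2.86) (-6.54,0.16)

t = z/height = 4/5 = 0.8
s = 1 + (scale-1)·z/height = 1 + (1.09-1)·4/5 = 1.072000
θ = twist·z/height = 67°·4/5 = 53.6000° = 0.935496 rad
cos θ = 0.593419, sin θ = 0.804894 (intermediates below are computed at full precision and shown rounded to 5 d.p.)
v1: (-4.5,3) → rotate → (-5.08507,-1.84177) → ×s → (-5.45119,-1.97437) → (-5.45,-1.97)
v2: (-3.5,-4) → rotate → (1.14261,-5.19080) → ×s → (1.22488,-5.56454) → (1.22,-5.56)
v3: (-1.5,-3.5) → rotate → (1.92700,-3.28431) → ×s → (2.06574,-3.52078) → (2.07,-3.52)
v4: (0,-3) → rotate → (2.41468,-1.78026) → ×s → (2.58854,-1.90844) → (2.59,-1.91)
v5: (1,-2) → rotate → (2.20321,-0.38194) → ×s → (2.36184,-0.40944) → (2.36,-0.41)
v6: (0,4.5) → rotate → (-3.62202,2.67038) → ×s → (-3.88281,2.86265) → (-3.88,2.86)
v7: (-3.5,5) → rotate → (-6.10144,0.14997) → ×s → (-6.54074,0.16076) → (-6.54,0.16)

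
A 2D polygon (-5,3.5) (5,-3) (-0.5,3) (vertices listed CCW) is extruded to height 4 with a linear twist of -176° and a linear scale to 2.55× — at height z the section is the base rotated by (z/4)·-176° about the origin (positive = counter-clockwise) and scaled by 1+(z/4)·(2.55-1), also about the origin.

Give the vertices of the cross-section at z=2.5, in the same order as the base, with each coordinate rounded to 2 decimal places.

Cross-section at z=2.5: (9.84,6.89) (-8.92,-7.23) (5.89,-1.10)

t = z/height = 2.5/4 = 0.625
s = 1 + (scale-1)·z/height = 1 + (2.55-1)·2.5/4 = 1.968750
θ = twist·z/height = -176°·2.5/4 = -110.0000° = -1.919862 rad
cos θ = -0.342020, sin θ = -0.939693 (intermediates below are computed at full precision and shown rounded to 5 d.p.)
v1: (-5,3.5) → rotate → (4.99902,3.50139) → ×s → (9.84183,6.89337) → (9.84,6.89)
v2: (5,-3) → rotate → (-4.52918,-3.67240) → ×s → (-8.91682,-7.23004) → (-8.92,-7.23)
v3: (-0.5,3) → rotate → (2.99009,-0.55621) → ×s → (5.88674,-1.09505) → (5.89,-1.10)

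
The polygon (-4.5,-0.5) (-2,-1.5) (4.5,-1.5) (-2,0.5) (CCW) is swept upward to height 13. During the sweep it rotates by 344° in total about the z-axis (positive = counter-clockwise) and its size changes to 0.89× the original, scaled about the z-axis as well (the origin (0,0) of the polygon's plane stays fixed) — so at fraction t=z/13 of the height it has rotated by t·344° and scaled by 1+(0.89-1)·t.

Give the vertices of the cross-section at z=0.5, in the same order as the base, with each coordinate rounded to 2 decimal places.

Cross-section at z=0.5: (-4.25,-1.51) (-1.60,-1.91) (4.70,-0.43) (-2.05,0.03)

t = z/height = 0.5/13 = 0.0384615
s = 1 + (scale-1)·z/height = 1 + (0.89-1)·0.5/13 = 0.995769
θ = twist·z/height = 344°·0.5/13 = 13.2308° = 0.230920 rad
cos θ = 0.973456, sin θ = 0.228874 (intermediates below are computed at full precision and shown rounded to 5 d.p.)
v1: (-4.5,-0.5) → rotate → (-4.26612,-1.51666) → ×s → (-4.24807,-1.51024) → (-4.25,-1.51)
v2: (-2,-1.5) → rotate → (-1.60360,-1.91793) → ×s → (-1.59682,-1.90982) → (-1.60,-1.91)
v3: (4.5,-1.5) → rotate → (4.72386,-0.43025) → ×s → (4.70388,-0.42843) → (4.70,-0.43)
v4: (-2,0.5) → rotate → (-2.06135,0.02898) → ×s → (-2.05263,0.02886) → (-2.05,0.03)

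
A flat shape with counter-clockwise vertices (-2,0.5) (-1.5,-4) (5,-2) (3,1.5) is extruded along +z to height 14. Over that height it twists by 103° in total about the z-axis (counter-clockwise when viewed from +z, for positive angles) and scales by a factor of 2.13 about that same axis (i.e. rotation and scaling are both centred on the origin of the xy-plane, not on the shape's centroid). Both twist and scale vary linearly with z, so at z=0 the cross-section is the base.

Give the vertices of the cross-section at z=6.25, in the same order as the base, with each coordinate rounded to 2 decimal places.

Cross-section at z=6.25: (-2.63,-1.64) (2.76,-5.80) (7.39,3.32) (1.51,4.81)

t = z/height = 6.25/14 = 0.446429
s = 1 + (scale-1)·z/height = 1 + (2.13-1)·6.25/14 = 1.504464
θ = twist·z/height = 103°·6.25/14 = 45.9821° = 0.802540 rad
cos θ = 0.694883, sin θ = 0.719123 (intermediates below are computed at full precision and shown rounded to 5 d.p.)
v1: (-2,0.5) → rotate → (-1.74933,-1.09081) → ×s → (-2.63180,-1.64108) → (-2.63,-1.64)
v2: (-1.5,-4) → rotate → (1.83417,-3.85822) → ×s → (2.75944,-5.80455) → (2.76,-5.80)
v3: (5,-2) → rotate → (4.91266,2.20585) → ×s → (7.39092,3.31862) → (7.39,3.32)
v4: (3,1.5) → rotate → (1.00596,3.19969) → ×s → (1.51343,4.81382) → (1.51,4.81)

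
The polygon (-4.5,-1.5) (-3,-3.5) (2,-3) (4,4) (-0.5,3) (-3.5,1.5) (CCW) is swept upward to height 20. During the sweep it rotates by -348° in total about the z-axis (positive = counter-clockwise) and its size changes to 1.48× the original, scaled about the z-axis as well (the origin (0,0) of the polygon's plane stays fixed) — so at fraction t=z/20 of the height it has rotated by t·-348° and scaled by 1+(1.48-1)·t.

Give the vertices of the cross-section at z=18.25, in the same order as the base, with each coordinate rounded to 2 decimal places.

t = z/height = 18.25/20 = 0.9125
s = 1 + (scale-1)·z/height = 1 + (1.48-1)·18.25/20 = 1.438000
θ = twist·z/height = -348°·18.25/20 = -317.5500° = -5.542293 rad
cos θ = 0.737867, sin θ = 0.674947 (intermediates below are computed at full precision and shown rounded to 5 d.p.)
v1: (-4.5,-1.5) → rotate → (-2.30798,-4.14406) → ×s → (-3.31888,-5.95916) → (-3.32,-5.96)
v2: (-3,-3.5) → rotate → (0.14871,-4.60737) → ×s → (0.21385,-6.62540) → (0.21,-6.63)
v3: (2,-3) → rotate → (3.50057,-0.86371) → ×s → (5.03382,-1.24201) → (5.03,-1.24)
v4: (4,4) → rotate → (0.25168,5.65125) → ×s → (0.36192,8.12650) → (0.36,8.13)
v5: (-0.5,3) → rotate → (-2.39377,1.87613) → ×s → (-3.44225,2.69787) → (-3.44,2.70)
v6: (-3.5,1.5) → rotate → (-3.59495,-1.25551) → ×s → (-5.16954,-1.80543) → (-5.17,-1.81)

Cross-section at z=18.25: (-3.32,-5.96) (0.21,-6.63) (5.03,-1.24) (0.36,8.13) (-3.44,2.70) (-5.17,-1.81)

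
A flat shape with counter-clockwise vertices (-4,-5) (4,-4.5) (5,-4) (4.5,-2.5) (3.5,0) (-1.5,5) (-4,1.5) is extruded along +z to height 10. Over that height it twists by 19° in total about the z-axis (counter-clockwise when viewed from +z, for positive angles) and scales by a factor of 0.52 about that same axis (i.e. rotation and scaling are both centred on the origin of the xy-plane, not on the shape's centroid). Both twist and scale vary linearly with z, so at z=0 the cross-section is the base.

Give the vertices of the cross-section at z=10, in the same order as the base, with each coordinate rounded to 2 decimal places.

Cross-section at z=10: (-1.12,-3.14) (2.73,-1.54) (3.14,-1.12) (2.64,-0.47) (1.72,0.59) (-1.58,2.20) (-2.22,0.06)

t = z/height = 10/10 = 1
s = 1 + (scale-1)·z/height = 1 + (0.52-1)·10/10 = 0.520000
θ = twist·z/height = 19°·10/10 = 19.0000° = 0.331613 rad
cos θ = 0.945519, sin θ = 0.325568 (intermediates below are computed at full precision and shown rounded to 5 d.p.)
v1: (-4,-5) → rotate → (-2.15423,-6.02987) → ×s → (-1.12020,-3.13553) → (-1.12,-3.14)
v2: (4,-4.5) → rotate → (5.24713,-2.95256) → ×s → (2.72851,-1.53533) → (2.73,-1.54)
v3: (5,-4) → rotate → (6.02987,-2.15423) → ×s → (3.13553,-1.12020) → (3.14,-1.12)
v4: (4.5,-2.5) → rotate → (5.06875,-0.89874) → ×s → (2.63575,-0.46734) → (2.64,-0.47)
v5: (3.5,0) → rotate → (3.30932,1.13949) → ×s → (1.72084,0.59253) → (1.72,0.59)
v6: (-1.5,5) → rotate → (-3.04612,4.23924) → ×s → (-1.58398,2.20441) → (-1.58,2.20)
v7: (-4,1.5) → rotate → (-4.27043,0.11601) → ×s → (-2.22062,0.06032) → (-2.22,0.06)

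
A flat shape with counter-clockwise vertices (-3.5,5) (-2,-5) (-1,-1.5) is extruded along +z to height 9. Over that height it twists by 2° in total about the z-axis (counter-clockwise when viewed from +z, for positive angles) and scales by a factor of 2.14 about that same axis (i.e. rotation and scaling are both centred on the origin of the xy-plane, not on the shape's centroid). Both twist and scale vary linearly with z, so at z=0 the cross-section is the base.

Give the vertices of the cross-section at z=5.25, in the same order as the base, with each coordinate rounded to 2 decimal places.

t = z/height = 5.25/9 = 0.583333
s = 1 + (scale-1)·z/height = 1 + (2.14-1)·5.25/9 = 1.665000
θ = twist·z/height = 2°·5.25/9 = 1.1667° = 0.020362 rad
cos θ = 0.999793, sin θ = 0.020361 (intermediates below are computed at full precision and shown rounded to 5 d.p.)
v1: (-3.5,5) → rotate → (-3.60108,4.92770) → ×s → (-5.99580,8.20462) → (-6.00,8.20)
v2: (-2,-5) → rotate → (-1.89778,-5.03969) → ×s → (-3.15981,-8.39108) → (-3.16,-8.39)
v3: (-1,-1.5) → rotate → (-0.96925,-1.52005) → ×s → (-1.61380,-2.53088) → (-1.61,-2.53)

Cross-section at z=5.25: (-6.00,8.20) (-3.16,-8.39) (-1.61,-2.53)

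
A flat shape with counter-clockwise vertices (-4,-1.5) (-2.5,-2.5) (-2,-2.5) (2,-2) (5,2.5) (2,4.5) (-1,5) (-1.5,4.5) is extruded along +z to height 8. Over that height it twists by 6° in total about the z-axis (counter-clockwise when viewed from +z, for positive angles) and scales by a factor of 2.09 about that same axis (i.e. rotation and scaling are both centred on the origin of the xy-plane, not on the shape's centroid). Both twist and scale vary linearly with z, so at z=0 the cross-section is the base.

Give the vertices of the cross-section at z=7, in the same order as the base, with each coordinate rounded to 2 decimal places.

Cross-section at z=7: (-7.51,-3.63) (-4.42,-5.31) (-3.44,-5.22) (4.25,-3.53) (9.28,5.76) (3.09,9.11) (-2.84,9.55) (-3.72,8.49)

t = z/height = 7/8 = 0.875
s = 1 + (scale-1)·z/height = 1 + (2.09-1)·7/8 = 1.953750
θ = twist·z/height = 6°·7/8 = 5.2500° = 0.091630 rad
cos θ = 0.995805, sin θ = 0.091502 (intermediates below are computed at full precision and shown rounded to 5 d.p.)
v1: (-4,-1.5) → rotate → (-3.84597,-1.85971) → ×s → (-7.51406,-3.63342) → (-7.51,-3.63)
v2: (-2.5,-2.5) → rotate → (-2.26076,-2.71827) → ×s → (-4.41696,-5.31081) → (-4.42,-5.31)
v3: (-2,-2.5) → rotate → (-1.76286,-2.67252) → ×s → (-3.44418,-5.22143) → (-3.44,-5.22)
v4: (2,-2) → rotate → (2.17461,-1.80861) → ×s → (4.24865,-3.53357) → (4.25,-3.53)
v5: (5,2.5) → rotate → (4.75027,2.94702) → ×s → (9.28084,5.75774) → (9.28,5.76)
v6: (2,4.5) → rotate → (1.57985,4.66413) → ×s → (3.08664,9.11254) → (3.09,9.11)
v7: (-1,5) → rotate → (-1.45331,4.88752) → ×s → (-2.83941,9.54900) → (-2.84,9.55)
v8: (-1.5,4.5) → rotate → (-1.90546,4.34387) → ×s → (-3.72280,8.48684) → (-3.72,8.49)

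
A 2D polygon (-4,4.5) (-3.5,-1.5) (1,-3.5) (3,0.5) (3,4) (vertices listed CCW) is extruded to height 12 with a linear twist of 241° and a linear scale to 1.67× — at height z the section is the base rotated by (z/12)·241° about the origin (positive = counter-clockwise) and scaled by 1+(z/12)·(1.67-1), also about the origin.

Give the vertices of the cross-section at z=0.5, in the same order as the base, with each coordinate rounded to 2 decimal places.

Cross-section at z=0.5: (-4.86,3.84) (-3.27,-2.15) (1.64,-3.36) (2.95,1.04) (2.32,4.59)

t = z/height = 0.5/12 = 0.0416667
s = 1 + (scale-1)·z/height = 1 + (1.67-1)·0.5/12 = 1.027917
θ = twist·z/height = 241°·0.5/12 = 10.0417° = 0.175260 rad
cos θ = 0.984681, sin θ = 0.174364 (intermediates below are computed at full precision and shown rounded to 5 d.p.)
v1: (-4,4.5) → rotate → (-4.72336,3.73361) → ×s → (-4.85522,3.83784) → (-4.86,3.84)
v2: (-3.5,-1.5) → rotate → (-3.18484,-2.08730) → ×s → (-3.27375,-2.14557) → (-3.27,-2.15)
v3: (1,-3.5) → rotate → (1.59496,-3.27202) → ×s → (1.63948,-3.36336) → (1.64,-3.36)
v4: (3,0.5) → rotate → (2.86686,1.01543) → ×s → (2.94689,1.04378) → (2.95,1.04)
v5: (3,4) → rotate → (2.25659,4.46182) → ×s → (2.31958,4.58638) → (2.32,4.59)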